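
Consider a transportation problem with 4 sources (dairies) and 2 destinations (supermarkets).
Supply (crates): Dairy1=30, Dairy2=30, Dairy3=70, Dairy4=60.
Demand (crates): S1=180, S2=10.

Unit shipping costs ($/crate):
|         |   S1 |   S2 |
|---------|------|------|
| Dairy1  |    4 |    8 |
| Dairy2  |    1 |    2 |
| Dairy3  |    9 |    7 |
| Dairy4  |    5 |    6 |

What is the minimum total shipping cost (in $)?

1060

Optimal allocation:
  Dairy1->S1: 30 × $4 = $120
  Dairy2->S1: 30 × $1 = $30
  Dairy3->S1: 60 × $9 = $540
  Dairy3->S2: 10 × $7 = $70
  Dairy4->S1: 60 × $5 = $300
Total = 120 + 30 + 540 + 70 + 300 = $1060.
(Supply check: Dairy1 ships 30; Dairy2 ships 30; Dairy3 ships 70; Dairy4 ships 60.)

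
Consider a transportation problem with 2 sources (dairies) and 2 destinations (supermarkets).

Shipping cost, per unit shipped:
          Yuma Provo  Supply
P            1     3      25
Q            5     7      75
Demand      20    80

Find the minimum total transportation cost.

An optimal shipping plan:
  P to Provo: 25 × 3 = 75
  Q to Yuma: 20 × 5 = 100
  Q to Provo: 55 × 7 = 385
Total = 75 + 100 + 385 = 560.

560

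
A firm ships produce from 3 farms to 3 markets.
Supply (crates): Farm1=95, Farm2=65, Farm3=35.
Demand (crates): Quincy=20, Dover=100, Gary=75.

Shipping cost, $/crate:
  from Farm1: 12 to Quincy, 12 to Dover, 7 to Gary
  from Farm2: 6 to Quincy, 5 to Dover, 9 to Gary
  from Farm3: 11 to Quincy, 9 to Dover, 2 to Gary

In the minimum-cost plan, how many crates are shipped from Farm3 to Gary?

35

Solving gives:
  Farm1→Quincy: 20 × $12 = $240
  Farm1→Dover: 35 × $12 = $420
  Farm1→Gary: 40 × $7 = $280
  Farm2→Dover: 65 × $5 = $325
  Farm3→Gary: 35 × $2 = $70
Total cost = $1335.
So Farm3→Gary carries 35 crates.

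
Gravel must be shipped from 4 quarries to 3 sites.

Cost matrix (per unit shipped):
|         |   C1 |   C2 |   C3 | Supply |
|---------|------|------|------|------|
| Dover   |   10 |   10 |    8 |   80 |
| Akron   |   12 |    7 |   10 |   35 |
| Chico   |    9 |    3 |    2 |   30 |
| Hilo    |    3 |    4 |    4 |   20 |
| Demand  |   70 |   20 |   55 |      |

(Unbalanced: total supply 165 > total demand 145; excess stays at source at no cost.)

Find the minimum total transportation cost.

An optimal shipping plan:
  Dover to C1: 50 × 10 = 500
  Dover to C3: 25 × 8 = 200
  Akron to C2: 20 × 7 = 140
  Chico to C3: 30 × 2 = 60
  Hilo to C1: 20 × 3 = 60
Total = 500 + 200 + 140 + 60 + 60 = 960.
(Supply check: Dover ships 75; Akron ships 20; Chico ships 30; Hilo ships 20.)

960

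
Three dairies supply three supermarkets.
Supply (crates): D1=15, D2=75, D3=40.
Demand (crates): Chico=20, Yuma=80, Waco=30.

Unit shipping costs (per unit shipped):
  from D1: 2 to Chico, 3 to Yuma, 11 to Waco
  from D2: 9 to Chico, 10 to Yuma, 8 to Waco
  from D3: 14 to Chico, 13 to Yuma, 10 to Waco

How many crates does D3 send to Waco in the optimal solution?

30

Optimal shipments:
  D1->Yuma: 15 × 3 = 45
  D2->Chico: 20 × 9 = 180
  D2->Yuma: 55 × 10 = 550
  D3->Yuma: 10 × 13 = 130
  D3->Waco: 30 × 10 = 300
Total cost = 1205.
So D3→Waco carries 30 crates.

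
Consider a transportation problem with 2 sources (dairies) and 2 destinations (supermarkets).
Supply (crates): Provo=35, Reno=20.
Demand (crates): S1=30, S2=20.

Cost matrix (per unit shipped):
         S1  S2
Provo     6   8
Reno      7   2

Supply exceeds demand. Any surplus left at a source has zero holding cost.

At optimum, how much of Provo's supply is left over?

An optimal plan:
  Provo–S1: 30 × 6 = 180
  Reno–S2: 20 × 2 = 40
Total cost = 220.
Provo ships 30 of its 35, leaving 5.

5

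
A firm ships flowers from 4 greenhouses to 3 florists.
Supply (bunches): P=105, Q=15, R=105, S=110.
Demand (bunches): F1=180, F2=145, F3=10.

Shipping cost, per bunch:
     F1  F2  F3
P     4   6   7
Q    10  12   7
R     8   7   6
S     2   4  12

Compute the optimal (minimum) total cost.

1575

An optimal shipping plan:
  P to F1: 65 bunches
  P to F2: 40 bunches
  Q to F1: 5 bunches
  Q to F3: 10 bunches
  R to F2: 105 bunches
  S to F1: 110 bunches
Total cost = 1575.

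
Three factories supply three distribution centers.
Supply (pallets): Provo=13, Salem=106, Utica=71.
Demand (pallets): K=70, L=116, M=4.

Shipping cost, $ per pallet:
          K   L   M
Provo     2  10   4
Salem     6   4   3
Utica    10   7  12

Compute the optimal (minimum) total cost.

1057

Optimal allocation:
  Provo–K: 13 pallets
  Salem–K: 57 pallets
  Salem–L: 45 pallets
  Salem–M: 4 pallets
  Utica–L: 71 pallets
Total cost = $1057.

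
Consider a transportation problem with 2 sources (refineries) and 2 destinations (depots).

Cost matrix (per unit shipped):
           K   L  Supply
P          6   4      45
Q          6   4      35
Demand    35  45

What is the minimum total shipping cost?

390

A cheapest plan:
  P→L: 45 kL
  Q→K: 35 kL
Total cost = 390.
(Supply check: P ships 45; Q ships 35.)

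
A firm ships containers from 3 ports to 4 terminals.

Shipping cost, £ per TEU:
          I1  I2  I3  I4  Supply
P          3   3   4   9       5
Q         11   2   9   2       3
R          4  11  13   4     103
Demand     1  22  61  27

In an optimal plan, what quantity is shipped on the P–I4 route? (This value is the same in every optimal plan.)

0

Optimal shipments:
  P–I3: 5 TEU
  Q–I2: 3 TEU
  R–I1: 1 TEU
  R–I2: 19 TEU
  R–I3: 56 TEU
  R–I4: 27 TEU
Total cost = £1075.
The route P→I4 is not used.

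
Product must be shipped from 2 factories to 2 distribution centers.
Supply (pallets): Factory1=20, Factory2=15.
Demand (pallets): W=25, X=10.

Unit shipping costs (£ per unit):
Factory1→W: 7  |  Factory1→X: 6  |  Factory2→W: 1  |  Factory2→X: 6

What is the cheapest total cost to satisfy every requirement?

145

An optimal shipping plan:
  Factory1→W: 10 × £7 = £70
  Factory1→X: 10 × £6 = £60
  Factory2→W: 15 × £1 = £15
Total = 70 + 60 + 15 = £145.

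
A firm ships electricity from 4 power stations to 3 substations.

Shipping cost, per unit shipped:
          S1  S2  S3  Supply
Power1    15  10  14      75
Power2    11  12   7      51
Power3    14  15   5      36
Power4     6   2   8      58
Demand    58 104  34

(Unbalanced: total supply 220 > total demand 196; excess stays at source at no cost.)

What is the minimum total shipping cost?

One minimum-cost allocation:
  Power1→S2: 51 × 10 = 510
  Power2→S1: 51 × 11 = 561
  Power3→S1: 2 × 14 = 28
  Power3→S3: 34 × 5 = 170
  Power4→S1: 5 × 6 = 30
  Power4→S2: 53 × 2 = 106
Total = 510 + 561 + 28 + 170 + 30 + 106 = 1405.

1405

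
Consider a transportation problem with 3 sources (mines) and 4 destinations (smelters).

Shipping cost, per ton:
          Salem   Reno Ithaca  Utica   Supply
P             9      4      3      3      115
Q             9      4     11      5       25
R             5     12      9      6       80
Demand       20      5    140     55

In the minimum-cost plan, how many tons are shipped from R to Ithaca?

25

Solving gives:
  P to Ithaca: 115 × 3 = 345
  Q to Reno: 5 × 4 = 20
  Q to Utica: 20 × 5 = 100
  R to Salem: 20 × 5 = 100
  R to Ithaca: 25 × 9 = 225
  R to Utica: 35 × 6 = 210
Total cost = 1000.
So R→Ithaca carries 25 tons.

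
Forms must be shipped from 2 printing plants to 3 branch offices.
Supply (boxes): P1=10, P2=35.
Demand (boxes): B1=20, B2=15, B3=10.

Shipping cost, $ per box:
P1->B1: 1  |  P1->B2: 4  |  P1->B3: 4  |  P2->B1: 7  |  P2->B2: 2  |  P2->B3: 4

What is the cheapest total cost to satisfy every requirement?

150

An optimal shipping plan:
  P1 to B1: 10 × $1 = $10
  P2 to B1: 10 × $7 = $70
  P2 to B2: 15 × $2 = $30
  P2 to B3: 10 × $4 = $40
Total = 10 + 70 + 30 + 40 = $150.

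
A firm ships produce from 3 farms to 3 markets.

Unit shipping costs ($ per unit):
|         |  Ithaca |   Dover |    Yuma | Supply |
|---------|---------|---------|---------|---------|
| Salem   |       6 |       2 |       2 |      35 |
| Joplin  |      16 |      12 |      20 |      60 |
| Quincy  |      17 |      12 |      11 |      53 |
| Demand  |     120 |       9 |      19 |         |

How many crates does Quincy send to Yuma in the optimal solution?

19

Optimal shipments:
  Salem to Ithaca: 35 × $6 = $210
  Joplin to Ithaca: 60 × $16 = $960
  Quincy to Ithaca: 25 × $17 = $425
  Quincy to Dover: 9 × $12 = $108
  Quincy to Yuma: 19 × $11 = $209
Total cost = $1912.
So Quincy→Yuma carries 19 crates.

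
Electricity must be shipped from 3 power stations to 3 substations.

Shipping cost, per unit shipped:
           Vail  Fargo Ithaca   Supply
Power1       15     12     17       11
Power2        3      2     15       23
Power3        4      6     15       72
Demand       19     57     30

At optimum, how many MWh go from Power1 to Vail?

0

Optimal shipments:
  Power1–Ithaca: 11 MWh
  Power2–Fargo: 23 MWh
  Power3–Vail: 19 MWh
  Power3–Fargo: 34 MWh
  Power3–Ithaca: 19 MWh
Total cost = 798.
The route Power1→Vail is not used.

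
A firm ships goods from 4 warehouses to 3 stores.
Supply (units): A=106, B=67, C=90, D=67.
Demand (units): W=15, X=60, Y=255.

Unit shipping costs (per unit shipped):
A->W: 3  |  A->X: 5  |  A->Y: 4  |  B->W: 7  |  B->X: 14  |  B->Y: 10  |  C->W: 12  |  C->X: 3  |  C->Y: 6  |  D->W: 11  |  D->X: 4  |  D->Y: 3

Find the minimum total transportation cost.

Optimal allocation:
  A–Y: 106 × 4 = 424
  B–W: 15 × 7 = 105
  B–Y: 52 × 10 = 520
  C–X: 60 × 3 = 180
  C–Y: 30 × 6 = 180
  D–Y: 67 × 3 = 201
Total = 424 + 105 + 520 + 180 + 180 + 201 = 1610.

1610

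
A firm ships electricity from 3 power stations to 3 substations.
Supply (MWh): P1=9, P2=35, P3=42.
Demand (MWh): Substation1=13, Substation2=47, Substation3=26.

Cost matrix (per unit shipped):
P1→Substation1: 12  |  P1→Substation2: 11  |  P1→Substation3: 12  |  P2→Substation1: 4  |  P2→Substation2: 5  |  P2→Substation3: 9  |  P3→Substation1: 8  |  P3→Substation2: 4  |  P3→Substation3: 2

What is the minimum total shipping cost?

Optimal allocation:
  P1–Substation2: 9 × 11 = 99
  P2–Substation1: 13 × 4 = 52
  P2–Substation2: 22 × 5 = 110
  P3–Substation2: 16 × 4 = 64
  P3–Substation3: 26 × 2 = 52
Total = 99 + 52 + 110 + 64 + 52 = 377.

377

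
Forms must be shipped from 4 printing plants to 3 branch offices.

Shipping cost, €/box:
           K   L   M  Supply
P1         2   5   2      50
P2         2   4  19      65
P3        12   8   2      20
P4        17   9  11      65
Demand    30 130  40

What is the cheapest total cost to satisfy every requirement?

A cheapest plan:
  P1->K: 30 × €2 = €60
  P1->M: 20 × €2 = €40
  P2->L: 65 × €4 = €260
  P3->M: 20 × €2 = €40
  P4->L: 65 × €9 = €585
Total = 60 + 40 + 260 + 40 + 585 = €985.
(Supply check: P1 ships 50; P2 ships 65; P3 ships 20; P4 ships 65.)

985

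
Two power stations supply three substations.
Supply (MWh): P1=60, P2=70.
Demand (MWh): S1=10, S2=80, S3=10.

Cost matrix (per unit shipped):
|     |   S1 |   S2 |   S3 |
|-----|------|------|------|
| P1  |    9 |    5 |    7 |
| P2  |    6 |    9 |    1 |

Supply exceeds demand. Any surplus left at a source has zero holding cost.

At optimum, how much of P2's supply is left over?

An optimal plan:
  P1->S2: 60 × 5 = 300
  P2->S1: 10 × 6 = 60
  P2->S2: 20 × 9 = 180
  P2->S3: 10 × 1 = 10
Total cost = 550.
P2 ships 40 of its 70, leaving 30.

30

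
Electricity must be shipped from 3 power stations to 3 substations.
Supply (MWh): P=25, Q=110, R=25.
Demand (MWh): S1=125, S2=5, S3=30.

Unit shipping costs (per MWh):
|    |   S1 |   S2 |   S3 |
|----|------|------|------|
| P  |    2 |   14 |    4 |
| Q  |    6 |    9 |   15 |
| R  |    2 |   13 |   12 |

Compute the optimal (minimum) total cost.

870

Optimal allocation:
  P->S3: 25 × 4 = 100
  Q->S1: 100 × 6 = 600
  Q->S2: 5 × 9 = 45
  Q->S3: 5 × 15 = 75
  R->S1: 25 × 2 = 50
Total = 100 + 600 + 45 + 75 + 50 = 870.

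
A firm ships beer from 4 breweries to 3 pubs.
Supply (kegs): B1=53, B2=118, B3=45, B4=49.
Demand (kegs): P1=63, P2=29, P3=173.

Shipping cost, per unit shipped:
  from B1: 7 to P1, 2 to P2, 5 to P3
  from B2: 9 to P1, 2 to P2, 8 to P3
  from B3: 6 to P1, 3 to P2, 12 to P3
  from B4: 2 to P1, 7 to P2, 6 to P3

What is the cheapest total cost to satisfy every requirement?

An optimal shipping plan:
  B1–P3: 53 kegs
  B2–P3: 118 kegs
  B3–P1: 16 kegs
  B3–P2: 29 kegs
  B4–P1: 47 kegs
  B4–P3: 2 kegs
Total cost = 1498.
(Supply check: B1 ships 53; B2 ships 118; B3 ships 45; B4 ships 49.)

1498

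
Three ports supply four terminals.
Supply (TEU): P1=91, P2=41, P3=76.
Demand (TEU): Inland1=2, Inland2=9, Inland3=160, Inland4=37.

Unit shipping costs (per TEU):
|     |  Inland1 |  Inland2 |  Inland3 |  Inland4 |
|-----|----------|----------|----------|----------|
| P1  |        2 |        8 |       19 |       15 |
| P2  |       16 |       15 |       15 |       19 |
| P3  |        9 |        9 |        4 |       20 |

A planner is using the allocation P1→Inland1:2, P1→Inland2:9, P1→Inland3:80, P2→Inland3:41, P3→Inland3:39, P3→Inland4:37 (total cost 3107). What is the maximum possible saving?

Current plan cost = 2·2 + 9·8 + 80·19 + 41·15 + 39·4 + 37·20 = 3107.
Optimal plan:
  P1–Inland1: 2 × 2 = 4
  P1–Inland2: 9 × 8 = 72
  P1–Inland3: 43 × 19 = 817
  P1–Inland4: 37 × 15 = 555
  P2–Inland3: 41 × 15 = 615
  P3–Inland3: 76 × 4 = 304
Optimal cost = 2367.
Saving = 3107 − 2367 = 740.

740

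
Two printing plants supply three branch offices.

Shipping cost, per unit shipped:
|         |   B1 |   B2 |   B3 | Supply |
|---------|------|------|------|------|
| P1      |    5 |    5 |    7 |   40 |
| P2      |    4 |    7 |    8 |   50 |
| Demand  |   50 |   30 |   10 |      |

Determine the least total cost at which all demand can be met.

An optimal shipping plan:
  P1->B2: 30 × 5 = 150
  P1->B3: 10 × 7 = 70
  P2->B1: 50 × 4 = 200
Total = 150 + 70 + 200 = 420.

420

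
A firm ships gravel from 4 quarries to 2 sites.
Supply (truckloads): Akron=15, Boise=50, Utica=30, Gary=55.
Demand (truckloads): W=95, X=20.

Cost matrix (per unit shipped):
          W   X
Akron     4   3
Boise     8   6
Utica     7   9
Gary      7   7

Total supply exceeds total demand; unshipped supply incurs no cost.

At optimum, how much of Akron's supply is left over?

An optimal plan:
  Akron→W: 15 × 4 = 60
  Boise→X: 20 × 6 = 120
  Utica→W: 30 × 7 = 210
  Gary→W: 50 × 7 = 350
Total cost = 740.
Akron ships 15 of its 15, leaving 0.

0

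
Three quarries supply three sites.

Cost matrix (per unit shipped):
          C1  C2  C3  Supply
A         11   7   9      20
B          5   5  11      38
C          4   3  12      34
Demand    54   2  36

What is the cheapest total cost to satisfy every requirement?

600

Optimal allocation:
  A–C3: 20 truckloads
  B–C1: 22 truckloads
  B–C3: 16 truckloads
  C–C1: 32 truckloads
  C–C2: 2 truckloads
Total cost = 600.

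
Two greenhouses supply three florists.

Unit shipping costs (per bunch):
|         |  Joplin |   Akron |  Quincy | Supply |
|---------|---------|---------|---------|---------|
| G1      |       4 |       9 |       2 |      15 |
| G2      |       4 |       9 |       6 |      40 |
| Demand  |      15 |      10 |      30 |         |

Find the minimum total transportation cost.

270

Optimal allocation:
  G1 to Quincy: 15 × 2 = 30
  G2 to Joplin: 15 × 4 = 60
  G2 to Akron: 10 × 9 = 90
  G2 to Quincy: 15 × 6 = 90
Total = 30 + 60 + 90 + 90 = 270.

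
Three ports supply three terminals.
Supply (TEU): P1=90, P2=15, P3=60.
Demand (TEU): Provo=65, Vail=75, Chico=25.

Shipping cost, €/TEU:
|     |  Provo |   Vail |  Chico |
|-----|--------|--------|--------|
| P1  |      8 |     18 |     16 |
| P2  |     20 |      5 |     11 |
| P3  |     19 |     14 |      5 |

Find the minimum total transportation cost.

1660

One minimum-cost allocation:
  P1->Provo: 65 × €8 = €520
  P1->Vail: 25 × €18 = €450
  P2->Vail: 15 × €5 = €75
  P3->Vail: 35 × €14 = €490
  P3->Chico: 25 × €5 = €125
Total = 520 + 450 + 75 + 490 + 125 = €1660.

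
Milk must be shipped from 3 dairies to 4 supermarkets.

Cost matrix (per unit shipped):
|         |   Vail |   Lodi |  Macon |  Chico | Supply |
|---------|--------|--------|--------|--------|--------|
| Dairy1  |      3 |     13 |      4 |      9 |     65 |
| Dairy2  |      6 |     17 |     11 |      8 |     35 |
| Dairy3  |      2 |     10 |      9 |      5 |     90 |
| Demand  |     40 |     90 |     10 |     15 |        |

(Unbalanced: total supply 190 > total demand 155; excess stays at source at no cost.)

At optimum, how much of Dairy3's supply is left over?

0

Minimum-cost shipments:
  Dairy1→Vail: 40 × 3 = 120
  Dairy1→Lodi: 15 × 13 = 195
  Dairy1→Macon: 10 × 4 = 40
  Dairy3→Lodi: 75 × 10 = 750
  Dairy3→Chico: 15 × 5 = 75
Total cost = 1180.
Dairy3 ships 90 of its 90, leaving 0.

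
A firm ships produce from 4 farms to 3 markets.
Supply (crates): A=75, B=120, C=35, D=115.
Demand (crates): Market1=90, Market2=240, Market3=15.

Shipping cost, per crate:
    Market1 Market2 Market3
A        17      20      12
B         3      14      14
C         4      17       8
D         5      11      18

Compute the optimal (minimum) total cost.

One minimum-cost allocation:
  A->Market2: 60 × 20 = 1200
  A->Market3: 15 × 12 = 180
  B->Market1: 55 × 3 = 165
  B->Market2: 65 × 14 = 910
  C->Market1: 35 × 4 = 140
  D->Market2: 115 × 11 = 1265
Total = 1200 + 180 + 165 + 910 + 140 + 1265 = 3860.

3860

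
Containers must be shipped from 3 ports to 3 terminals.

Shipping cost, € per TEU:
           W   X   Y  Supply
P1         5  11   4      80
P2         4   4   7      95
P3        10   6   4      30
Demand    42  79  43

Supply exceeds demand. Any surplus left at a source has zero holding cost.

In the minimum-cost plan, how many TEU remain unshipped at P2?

0

An optimal plan:
  P1→W: 26 TEU
  P1→Y: 13 TEU
  P2→W: 16 TEU
  P2→X: 79 TEU
  P3→Y: 30 TEU
Total cost = €682.
P2 ships 95 of its 95, leaving 0.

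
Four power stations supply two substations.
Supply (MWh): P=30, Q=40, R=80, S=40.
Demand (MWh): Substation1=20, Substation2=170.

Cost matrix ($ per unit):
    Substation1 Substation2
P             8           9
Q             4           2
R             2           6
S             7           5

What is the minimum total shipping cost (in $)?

Optimal allocation:
  P to Substation2: 30 × $9 = $270
  Q to Substation2: 40 × $2 = $80
  R to Substation1: 20 × $2 = $40
  R to Substation2: 60 × $6 = $360
  S to Substation2: 40 × $5 = $200
Total = 270 + 80 + 40 + 360 + 200 = $950.
(Supply check: P ships 30; Q ships 40; R ships 80; S ships 40.)

950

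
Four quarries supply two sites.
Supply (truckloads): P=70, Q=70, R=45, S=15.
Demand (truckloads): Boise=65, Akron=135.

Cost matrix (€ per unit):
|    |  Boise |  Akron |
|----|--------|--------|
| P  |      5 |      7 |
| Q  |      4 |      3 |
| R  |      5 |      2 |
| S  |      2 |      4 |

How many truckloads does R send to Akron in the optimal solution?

Optimal shipments:
  P->Boise: 65 × €5 = €325
  P->Akron: 5 × €7 = €35
  Q->Akron: 70 × €3 = €210
  R->Akron: 45 × €2 = €90
  S->Akron: 15 × €4 = €60
Total cost = €720.
So R→Akron carries 45 truckloads.

45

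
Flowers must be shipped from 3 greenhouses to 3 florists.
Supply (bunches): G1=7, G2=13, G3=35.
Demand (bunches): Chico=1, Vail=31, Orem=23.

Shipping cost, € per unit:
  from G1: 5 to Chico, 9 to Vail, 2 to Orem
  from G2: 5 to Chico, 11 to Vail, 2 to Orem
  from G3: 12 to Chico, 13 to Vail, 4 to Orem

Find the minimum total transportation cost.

One minimum-cost allocation:
  G1 to Vail: 7 × €9 = €63
  G2 to Chico: 1 × €5 = €5
  G2 to Orem: 12 × €2 = €24
  G3 to Vail: 24 × €13 = €312
  G3 to Orem: 11 × €4 = €44
Total = 63 + 5 + 24 + 312 + 44 = €448.

448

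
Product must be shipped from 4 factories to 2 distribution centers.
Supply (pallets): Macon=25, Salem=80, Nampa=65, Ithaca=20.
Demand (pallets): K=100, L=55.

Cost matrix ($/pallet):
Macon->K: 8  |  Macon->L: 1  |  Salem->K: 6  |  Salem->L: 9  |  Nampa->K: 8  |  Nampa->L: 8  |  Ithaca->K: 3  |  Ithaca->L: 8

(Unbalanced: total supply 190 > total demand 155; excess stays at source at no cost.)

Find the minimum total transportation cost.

805

One minimum-cost allocation:
  Macon–L: 25 × $1 = $25
  Salem–K: 80 × $6 = $480
  Nampa–L: 30 × $8 = $240
  Ithaca–K: 20 × $3 = $60
Total = 25 + 480 + 240 + 60 = $805.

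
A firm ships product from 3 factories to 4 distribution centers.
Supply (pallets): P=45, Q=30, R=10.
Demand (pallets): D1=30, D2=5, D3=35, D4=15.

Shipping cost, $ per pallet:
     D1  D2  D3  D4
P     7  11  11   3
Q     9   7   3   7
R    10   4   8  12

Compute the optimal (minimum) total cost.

Optimal allocation:
  P→D1: 30 pallets
  P→D4: 15 pallets
  Q→D3: 30 pallets
  R→D2: 5 pallets
  R→D3: 5 pallets
Total cost = $405.

405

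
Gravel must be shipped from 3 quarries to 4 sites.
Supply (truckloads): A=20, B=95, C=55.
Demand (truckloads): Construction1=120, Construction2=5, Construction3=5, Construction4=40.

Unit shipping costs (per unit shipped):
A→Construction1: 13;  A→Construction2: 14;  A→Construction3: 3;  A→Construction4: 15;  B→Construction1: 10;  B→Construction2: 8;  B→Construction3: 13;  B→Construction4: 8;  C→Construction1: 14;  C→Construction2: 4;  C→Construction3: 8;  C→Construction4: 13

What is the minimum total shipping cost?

An optimal shipping plan:
  A–Construction1: 15 truckloads
  A–Construction3: 5 truckloads
  B–Construction1: 55 truckloads
  B–Construction4: 40 truckloads
  C–Construction1: 50 truckloads
  C–Construction2: 5 truckloads
Total cost = 1800.
(Supply check: A ships 20; B ships 95; C ships 55.)

1800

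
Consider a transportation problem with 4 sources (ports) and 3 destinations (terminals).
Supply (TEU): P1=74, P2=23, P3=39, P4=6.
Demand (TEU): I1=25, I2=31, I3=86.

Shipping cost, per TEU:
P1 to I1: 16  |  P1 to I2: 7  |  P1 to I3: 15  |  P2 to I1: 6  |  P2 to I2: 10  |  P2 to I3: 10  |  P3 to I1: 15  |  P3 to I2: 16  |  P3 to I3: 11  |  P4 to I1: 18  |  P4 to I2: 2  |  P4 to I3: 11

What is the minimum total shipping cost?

Optimal allocation:
  P1 to I1: 2 × 16 = 32
  P1 to I2: 25 × 7 = 175
  P1 to I3: 47 × 15 = 705
  P2 to I1: 23 × 6 = 138
  P3 to I3: 39 × 11 = 429
  P4 to I2: 6 × 2 = 12
Total = 32 + 175 + 705 + 138 + 429 + 12 = 1491.

1491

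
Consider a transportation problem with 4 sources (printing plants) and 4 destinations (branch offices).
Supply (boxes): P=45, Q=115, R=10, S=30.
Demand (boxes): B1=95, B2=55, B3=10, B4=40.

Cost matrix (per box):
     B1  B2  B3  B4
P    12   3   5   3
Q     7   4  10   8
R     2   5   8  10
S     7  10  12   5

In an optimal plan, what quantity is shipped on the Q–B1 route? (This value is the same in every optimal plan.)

60

Optimal shipments:
  P->B3: 10 × 5 = 50
  P->B4: 35 × 3 = 105
  Q->B1: 60 × 7 = 420
  Q->B2: 55 × 4 = 220
  R->B1: 10 × 2 = 20
  S->B1: 25 × 7 = 175
  S->B4: 5 × 5 = 25
Total cost = 1015.
So Q→B1 carries 60 boxes.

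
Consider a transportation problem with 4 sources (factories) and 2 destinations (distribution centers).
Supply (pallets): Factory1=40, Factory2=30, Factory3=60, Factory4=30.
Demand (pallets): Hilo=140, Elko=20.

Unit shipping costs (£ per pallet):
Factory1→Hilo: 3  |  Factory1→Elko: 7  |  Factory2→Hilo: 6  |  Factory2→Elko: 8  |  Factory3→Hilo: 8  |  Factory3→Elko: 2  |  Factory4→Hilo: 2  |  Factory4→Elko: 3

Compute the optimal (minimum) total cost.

720

Optimal allocation:
  Factory1->Hilo: 40 × £3 = £120
  Factory2->Hilo: 30 × £6 = £180
  Factory3->Hilo: 40 × £8 = £320
  Factory3->Elko: 20 × £2 = £40
  Factory4->Hilo: 30 × £2 = £60
Total = 120 + 180 + 320 + 40 + 60 = £720.
(Supply check: Factory1 ships 40; Factory2 ships 30; Factory3 ships 60; Factory4 ships 30.)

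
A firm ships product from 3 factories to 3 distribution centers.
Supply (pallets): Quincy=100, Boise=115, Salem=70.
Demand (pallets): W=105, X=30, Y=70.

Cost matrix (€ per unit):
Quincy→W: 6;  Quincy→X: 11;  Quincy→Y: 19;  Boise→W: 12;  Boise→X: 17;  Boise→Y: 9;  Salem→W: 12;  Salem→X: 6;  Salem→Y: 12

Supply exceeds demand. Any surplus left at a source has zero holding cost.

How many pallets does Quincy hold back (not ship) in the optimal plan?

0

An optimal plan:
  Quincy→W: 100 pallets
  Boise→W: 5 pallets
  Boise→Y: 70 pallets
  Salem→X: 30 pallets
Total cost = €1470.
Quincy ships 100 of its 100, leaving 0.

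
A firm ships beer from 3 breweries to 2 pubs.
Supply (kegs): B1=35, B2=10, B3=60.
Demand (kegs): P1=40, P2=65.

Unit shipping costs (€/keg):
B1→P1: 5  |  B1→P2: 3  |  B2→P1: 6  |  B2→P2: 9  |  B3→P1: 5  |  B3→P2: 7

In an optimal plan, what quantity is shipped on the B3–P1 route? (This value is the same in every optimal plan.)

Solving gives:
  B1 to P2: 35 × €3 = €105
  B2 to P1: 10 × €6 = €60
  B3 to P1: 30 × €5 = €150
  B3 to P2: 30 × €7 = €210
Total cost = €525.
So B3→P1 carries 30 kegs.

30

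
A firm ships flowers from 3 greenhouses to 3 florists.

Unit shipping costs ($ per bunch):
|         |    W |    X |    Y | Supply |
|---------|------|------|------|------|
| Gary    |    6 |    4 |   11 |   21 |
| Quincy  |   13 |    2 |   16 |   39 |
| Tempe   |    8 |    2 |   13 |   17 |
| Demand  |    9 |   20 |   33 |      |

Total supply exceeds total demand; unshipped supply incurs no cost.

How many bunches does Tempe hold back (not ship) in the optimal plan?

An optimal plan:
  Gary→Y: 21 × $11 = $231
  Quincy→X: 20 × $2 = $40
  Quincy→Y: 4 × $16 = $64
  Tempe→W: 9 × $8 = $72
  Tempe→Y: 8 × $13 = $104
Total cost = $511.
Tempe ships 17 of its 17, leaving 0.

0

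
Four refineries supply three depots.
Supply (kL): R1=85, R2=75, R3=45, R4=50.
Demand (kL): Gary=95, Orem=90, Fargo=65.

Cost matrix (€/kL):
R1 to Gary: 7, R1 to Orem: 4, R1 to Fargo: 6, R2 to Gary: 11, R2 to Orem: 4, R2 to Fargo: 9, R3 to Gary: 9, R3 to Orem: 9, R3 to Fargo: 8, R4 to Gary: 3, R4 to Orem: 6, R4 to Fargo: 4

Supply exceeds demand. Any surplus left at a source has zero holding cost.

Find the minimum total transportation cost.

One minimum-cost allocation:
  R1 to Gary: 45 × €7 = €315
  R1 to Orem: 15 × €4 = €60
  R1 to Fargo: 25 × €6 = €150
  R2 to Orem: 75 × €4 = €300
  R3 to Fargo: 40 × €8 = €320
  R4 to Gary: 50 × €3 = €150
Total = 315 + 60 + 150 + 300 + 320 + 150 = €1295.
(Supply check: R1 ships 85; R2 ships 75; R3 ships 40; R4 ships 50.)

1295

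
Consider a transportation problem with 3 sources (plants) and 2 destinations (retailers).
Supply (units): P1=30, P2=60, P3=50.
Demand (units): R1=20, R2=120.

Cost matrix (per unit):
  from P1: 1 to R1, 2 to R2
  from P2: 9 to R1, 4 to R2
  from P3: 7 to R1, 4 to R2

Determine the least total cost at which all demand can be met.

One minimum-cost allocation:
  P1→R1: 20 × 1 = 20
  P1→R2: 10 × 2 = 20
  P2→R2: 60 × 4 = 240
  P3→R2: 50 × 4 = 200
Total = 20 + 20 + 240 + 200 = 480.

480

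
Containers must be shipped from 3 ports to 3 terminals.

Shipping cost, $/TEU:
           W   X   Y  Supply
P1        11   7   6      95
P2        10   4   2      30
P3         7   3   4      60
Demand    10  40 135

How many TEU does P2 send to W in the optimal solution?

0

The minimum-cost plan:
  P1 to Y: 95 × $6 = $570
  P2 to Y: 30 × $2 = $60
  P3 to W: 10 × $7 = $70
  P3 to X: 40 × $3 = $120
  P3 to Y: 10 × $4 = $40
Total cost = $860.
The route P2→W is not used.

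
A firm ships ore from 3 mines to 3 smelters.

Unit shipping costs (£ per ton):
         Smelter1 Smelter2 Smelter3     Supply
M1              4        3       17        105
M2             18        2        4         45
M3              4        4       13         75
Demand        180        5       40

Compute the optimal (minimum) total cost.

890

Optimal allocation:
  M1 to Smelter1: 105 × £4 = £420
  M2 to Smelter2: 5 × £2 = £10
  M2 to Smelter3: 40 × £4 = £160
  M3 to Smelter1: 75 × £4 = £300
Total = 420 + 10 + 160 + 300 = £890.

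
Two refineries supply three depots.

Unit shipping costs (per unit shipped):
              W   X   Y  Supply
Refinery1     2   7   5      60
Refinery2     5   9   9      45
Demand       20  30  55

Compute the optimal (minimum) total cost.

630

One minimum-cost allocation:
  Refinery1 to W: 5 × 2 = 10
  Refinery1 to Y: 55 × 5 = 275
  Refinery2 to W: 15 × 5 = 75
  Refinery2 to X: 30 × 9 = 270
Total = 10 + 275 + 75 + 270 = 630.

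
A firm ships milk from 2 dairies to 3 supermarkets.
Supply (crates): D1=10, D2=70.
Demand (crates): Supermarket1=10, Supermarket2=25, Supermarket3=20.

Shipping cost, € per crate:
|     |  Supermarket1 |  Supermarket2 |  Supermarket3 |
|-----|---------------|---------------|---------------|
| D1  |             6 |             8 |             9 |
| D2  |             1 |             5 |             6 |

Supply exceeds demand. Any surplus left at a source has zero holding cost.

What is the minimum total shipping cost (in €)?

An optimal shipping plan:
  D2–Supermarket1: 10 × €1 = €10
  D2–Supermarket2: 25 × €5 = €125
  D2–Supermarket3: 20 × €6 = €120
Total = 10 + 125 + 120 = €255.
(Supply check: D1 ships 0; D2 ships 55.)

255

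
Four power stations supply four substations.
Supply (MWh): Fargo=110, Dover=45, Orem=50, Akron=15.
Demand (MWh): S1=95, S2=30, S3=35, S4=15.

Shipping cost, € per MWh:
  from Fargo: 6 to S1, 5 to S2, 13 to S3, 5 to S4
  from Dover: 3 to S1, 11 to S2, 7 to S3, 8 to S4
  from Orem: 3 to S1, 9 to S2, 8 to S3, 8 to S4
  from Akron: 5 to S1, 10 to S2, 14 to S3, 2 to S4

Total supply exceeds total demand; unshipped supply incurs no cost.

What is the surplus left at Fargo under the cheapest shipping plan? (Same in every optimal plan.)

45

Minimum-cost shipments:
  Fargo->S1: 35 MWh
  Fargo->S2: 30 MWh
  Dover->S1: 10 MWh
  Dover->S3: 35 MWh
  Orem->S1: 50 MWh
  Akron->S4: 15 MWh
Total cost = €815.
Fargo ships 65 of its 110, leaving 45.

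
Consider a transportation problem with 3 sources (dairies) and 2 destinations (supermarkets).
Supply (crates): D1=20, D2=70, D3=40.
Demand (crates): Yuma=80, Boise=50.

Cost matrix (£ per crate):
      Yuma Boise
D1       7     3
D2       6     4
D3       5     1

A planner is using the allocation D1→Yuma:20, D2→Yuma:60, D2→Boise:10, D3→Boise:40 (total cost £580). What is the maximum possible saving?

20

Current plan cost = 20·7 + 60·6 + 10·4 + 40·1 = £580.
Optimal plan:
  D1→Yuma: 10 crates
  D1→Boise: 10 crates
  D2→Yuma: 70 crates
  D3→Boise: 40 crates
Optimal cost = £560.
Saving = 580 − 560 = £20.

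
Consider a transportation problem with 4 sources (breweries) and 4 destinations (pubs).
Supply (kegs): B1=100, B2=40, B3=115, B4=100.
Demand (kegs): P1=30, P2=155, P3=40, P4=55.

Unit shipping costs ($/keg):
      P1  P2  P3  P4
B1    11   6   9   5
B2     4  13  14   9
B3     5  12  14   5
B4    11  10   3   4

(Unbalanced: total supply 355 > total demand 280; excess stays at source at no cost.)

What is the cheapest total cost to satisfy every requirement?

An optimal shipping plan:
  B1→P2: 100 × $6 = $600
  B2→P1: 30 × $4 = $120
  B3→P4: 50 × $5 = $250
  B4→P2: 55 × $10 = $550
  B4→P3: 40 × $3 = $120
  B4→P4: 5 × $4 = $20
Total = 600 + 120 + 250 + 550 + 120 + 20 = $1660.

1660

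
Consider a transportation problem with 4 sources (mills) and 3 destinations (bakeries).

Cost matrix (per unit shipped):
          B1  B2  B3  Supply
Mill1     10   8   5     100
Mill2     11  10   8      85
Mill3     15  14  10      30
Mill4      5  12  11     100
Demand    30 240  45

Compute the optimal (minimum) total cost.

An optimal shipping plan:
  Mill1→B2: 85 sacks
  Mill1→B3: 15 sacks
  Mill2→B2: 85 sacks
  Mill3→B3: 30 sacks
  Mill4→B1: 30 sacks
  Mill4→B2: 70 sacks
Total cost = 2895.
(Supply check: Mill1 ships 100; Mill2 ships 85; Mill3 ships 30; Mill4 ships 100.)

2895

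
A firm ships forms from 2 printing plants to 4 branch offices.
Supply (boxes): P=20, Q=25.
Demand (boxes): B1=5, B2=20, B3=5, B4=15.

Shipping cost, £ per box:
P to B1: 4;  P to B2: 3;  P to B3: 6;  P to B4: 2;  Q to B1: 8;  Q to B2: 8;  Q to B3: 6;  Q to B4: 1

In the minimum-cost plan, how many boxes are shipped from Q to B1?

Solving gives:
  P–B2: 20 × £3 = £60
  Q–B1: 5 × £8 = £40
  Q–B3: 5 × £6 = £30
  Q–B4: 15 × £1 = £15
Total cost = £145.
So Q→B1 carries 5 boxes.

5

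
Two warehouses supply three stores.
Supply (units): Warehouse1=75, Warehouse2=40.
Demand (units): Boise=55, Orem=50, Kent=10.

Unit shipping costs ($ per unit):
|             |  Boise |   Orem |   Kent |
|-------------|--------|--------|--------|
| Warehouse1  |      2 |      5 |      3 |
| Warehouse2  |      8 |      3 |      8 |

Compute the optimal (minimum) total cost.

One minimum-cost allocation:
  Warehouse1->Boise: 55 × $2 = $110
  Warehouse1->Orem: 10 × $5 = $50
  Warehouse1->Kent: 10 × $3 = $30
  Warehouse2->Orem: 40 × $3 = $120
Total = 110 + 50 + 30 + 120 = $310.

310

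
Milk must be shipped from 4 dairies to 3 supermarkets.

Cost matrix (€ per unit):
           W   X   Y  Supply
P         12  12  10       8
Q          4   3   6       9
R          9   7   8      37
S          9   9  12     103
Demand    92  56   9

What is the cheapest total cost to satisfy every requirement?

Optimal allocation:
  P->Y: 8 × €10 = €80
  Q->X: 9 × €3 = €27
  R->X: 36 × €7 = €252
  R->Y: 1 × €8 = €8
  S->W: 92 × €9 = €828
  S->X: 11 × €9 = €99
Total = 80 + 27 + 252 + 8 + 828 + 99 = €1294.

1294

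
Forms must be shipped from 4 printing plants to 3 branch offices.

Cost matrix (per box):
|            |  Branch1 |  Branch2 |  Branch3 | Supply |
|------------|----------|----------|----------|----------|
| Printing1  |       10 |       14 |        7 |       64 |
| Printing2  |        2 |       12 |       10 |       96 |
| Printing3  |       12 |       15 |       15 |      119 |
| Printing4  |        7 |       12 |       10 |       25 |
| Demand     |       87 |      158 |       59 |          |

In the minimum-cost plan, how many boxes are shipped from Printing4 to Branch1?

Optimal shipments:
  Printing1->Branch2: 5 × 14 = 70
  Printing1->Branch3: 59 × 7 = 413
  Printing2->Branch1: 87 × 2 = 174
  Printing2->Branch2: 9 × 12 = 108
  Printing3->Branch2: 119 × 15 = 1785
  Printing4->Branch2: 25 × 12 = 300
Total cost = 2850.
The route Printing4→Branch1 is not used.

0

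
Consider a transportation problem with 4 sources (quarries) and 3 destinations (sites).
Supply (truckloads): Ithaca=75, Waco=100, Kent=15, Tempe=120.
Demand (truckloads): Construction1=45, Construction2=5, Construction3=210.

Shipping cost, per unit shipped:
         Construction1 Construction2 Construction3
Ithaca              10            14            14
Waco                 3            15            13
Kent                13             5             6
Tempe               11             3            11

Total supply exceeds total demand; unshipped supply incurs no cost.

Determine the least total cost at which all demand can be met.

2570

Optimal allocation:
  Ithaca to Construction3: 25 × 14 = 350
  Waco to Construction1: 45 × 3 = 135
  Waco to Construction3: 55 × 13 = 715
  Kent to Construction3: 15 × 6 = 90
  Tempe to Construction2: 5 × 3 = 15
  Tempe to Construction3: 115 × 11 = 1265
Total = 350 + 135 + 715 + 90 + 15 + 1265 = 2570.
(Supply check: Ithaca ships 25; Waco ships 100; Kent ships 15; Tempe ships 120.)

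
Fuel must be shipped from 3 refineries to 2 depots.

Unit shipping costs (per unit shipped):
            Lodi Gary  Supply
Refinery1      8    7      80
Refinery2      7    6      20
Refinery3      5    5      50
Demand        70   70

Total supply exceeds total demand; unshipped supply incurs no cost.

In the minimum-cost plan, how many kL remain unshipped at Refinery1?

10

Minimum-cost shipments:
  Refinery1 to Gary: 70 × 7 = 490
  Refinery2 to Lodi: 20 × 7 = 140
  Refinery3 to Lodi: 50 × 5 = 250
Total cost = 880.
Refinery1 ships 70 of its 80, leaving 10.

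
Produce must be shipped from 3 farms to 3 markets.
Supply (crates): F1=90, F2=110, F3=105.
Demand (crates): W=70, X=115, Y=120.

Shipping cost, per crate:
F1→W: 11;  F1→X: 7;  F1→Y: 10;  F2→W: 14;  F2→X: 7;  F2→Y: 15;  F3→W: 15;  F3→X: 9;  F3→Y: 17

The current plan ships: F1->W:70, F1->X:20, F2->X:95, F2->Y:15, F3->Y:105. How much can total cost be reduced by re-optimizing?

310

Current plan cost = 70·11 + 20·7 + 95·7 + 15·15 + 105·17 = 3585.
Optimal plan:
  F1→Y: 90 × 10 = 900
  F2→X: 80 × 7 = 560
  F2→Y: 30 × 15 = 450
  F3→W: 70 × 15 = 1050
  F3→X: 35 × 9 = 315
Optimal cost = 3275.
Saving = 3585 − 3275 = 310.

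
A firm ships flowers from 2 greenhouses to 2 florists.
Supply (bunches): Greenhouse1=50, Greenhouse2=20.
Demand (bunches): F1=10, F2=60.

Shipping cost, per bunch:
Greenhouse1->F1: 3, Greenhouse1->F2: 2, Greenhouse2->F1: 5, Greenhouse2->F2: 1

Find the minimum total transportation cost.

An optimal shipping plan:
  Greenhouse1→F1: 10 × 3 = 30
  Greenhouse1→F2: 40 × 2 = 80
  Greenhouse2→F2: 20 × 1 = 20
Total = 30 + 80 + 20 = 130.
(Supply check: Greenhouse1 ships 50; Greenhouse2 ships 20.)

130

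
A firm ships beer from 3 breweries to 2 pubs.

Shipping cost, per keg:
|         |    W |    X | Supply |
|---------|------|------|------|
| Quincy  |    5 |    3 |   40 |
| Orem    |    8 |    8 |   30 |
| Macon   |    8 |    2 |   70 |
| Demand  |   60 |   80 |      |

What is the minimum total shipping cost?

An optimal shipping plan:
  Quincy->W: 30 × 5 = 150
  Quincy->X: 10 × 3 = 30
  Orem->W: 30 × 8 = 240
  Macon->X: 70 × 2 = 140
Total = 150 + 30 + 240 + 140 = 560.

560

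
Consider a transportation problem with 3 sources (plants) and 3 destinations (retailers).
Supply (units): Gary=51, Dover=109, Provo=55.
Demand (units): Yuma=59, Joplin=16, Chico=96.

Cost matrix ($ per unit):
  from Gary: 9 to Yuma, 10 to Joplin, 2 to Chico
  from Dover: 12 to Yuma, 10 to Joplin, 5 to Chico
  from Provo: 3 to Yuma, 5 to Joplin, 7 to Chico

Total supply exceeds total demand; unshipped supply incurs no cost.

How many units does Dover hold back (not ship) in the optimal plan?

An optimal plan:
  Gary–Chico: 51 units
  Dover–Yuma: 4 units
  Dover–Joplin: 16 units
  Dover–Chico: 45 units
  Provo–Yuma: 55 units
Total cost = $700.
Dover ships 65 of its 109, leaving 44.

44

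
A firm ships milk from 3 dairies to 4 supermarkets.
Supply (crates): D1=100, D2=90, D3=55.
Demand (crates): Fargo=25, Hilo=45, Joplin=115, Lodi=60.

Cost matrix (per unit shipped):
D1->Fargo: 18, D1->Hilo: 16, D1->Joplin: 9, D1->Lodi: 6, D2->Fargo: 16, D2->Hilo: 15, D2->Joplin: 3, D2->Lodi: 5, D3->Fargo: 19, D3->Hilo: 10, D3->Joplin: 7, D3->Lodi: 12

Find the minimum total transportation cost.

1735

One minimum-cost allocation:
  D1–Fargo: 25 × 18 = 450
  D1–Joplin: 15 × 9 = 135
  D1–Lodi: 60 × 6 = 360
  D2–Joplin: 90 × 3 = 270
  D3–Hilo: 45 × 10 = 450
  D3–Joplin: 10 × 7 = 70
Total = 450 + 135 + 360 + 270 + 450 + 70 = 1735.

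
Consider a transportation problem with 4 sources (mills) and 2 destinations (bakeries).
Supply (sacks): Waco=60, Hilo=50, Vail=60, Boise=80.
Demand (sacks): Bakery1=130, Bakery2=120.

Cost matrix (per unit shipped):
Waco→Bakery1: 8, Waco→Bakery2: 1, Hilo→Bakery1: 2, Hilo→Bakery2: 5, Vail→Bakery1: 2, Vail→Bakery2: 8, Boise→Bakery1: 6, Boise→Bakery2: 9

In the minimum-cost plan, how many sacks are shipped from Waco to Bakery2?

60

Solving gives:
  Waco->Bakery2: 60 × 1 = 60
  Hilo->Bakery1: 50 × 2 = 100
  Vail->Bakery1: 60 × 2 = 120
  Boise->Bakery1: 20 × 6 = 120
  Boise->Bakery2: 60 × 9 = 540
Total cost = 940.
So Waco→Bakery2 carries 60 sacks.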